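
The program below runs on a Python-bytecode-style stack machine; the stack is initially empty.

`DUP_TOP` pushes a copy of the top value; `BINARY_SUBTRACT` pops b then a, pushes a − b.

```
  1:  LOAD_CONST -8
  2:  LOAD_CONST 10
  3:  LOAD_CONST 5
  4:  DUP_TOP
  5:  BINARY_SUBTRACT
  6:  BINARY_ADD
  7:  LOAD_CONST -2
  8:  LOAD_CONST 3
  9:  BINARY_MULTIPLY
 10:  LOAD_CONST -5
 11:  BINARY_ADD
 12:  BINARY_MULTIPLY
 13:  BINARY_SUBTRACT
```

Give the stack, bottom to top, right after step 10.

LOAD_CONST -8    [-8]
LOAD_CONST 10    [-8, 10]
LOAD_CONST 5     [-8, 10, 5]
DUP_TOP          [-8, 10, 5, 5]
BINARY_SUBTRACT  [-8, 10, 0]
BINARY_ADD       [-8, 10]
LOAD_CONST -2    [-8, 10, -2]
LOAD_CONST 3     [-8, 10, -2, 3]
BINARY_MULTIPLY  [-8, 10, -6]
LOAD_CONST -5    [-8, 10, -6, -5]

[-8, 10, -6, -5]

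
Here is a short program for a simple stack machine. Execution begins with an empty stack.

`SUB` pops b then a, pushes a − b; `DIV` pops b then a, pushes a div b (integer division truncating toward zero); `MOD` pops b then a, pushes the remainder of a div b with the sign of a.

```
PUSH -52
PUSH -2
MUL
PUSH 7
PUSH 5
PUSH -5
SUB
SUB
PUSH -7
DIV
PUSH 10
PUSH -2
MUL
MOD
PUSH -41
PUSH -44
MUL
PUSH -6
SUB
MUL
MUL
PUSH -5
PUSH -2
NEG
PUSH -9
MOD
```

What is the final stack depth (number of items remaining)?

PUSH -52 -> [-52]
PUSH -2  -> [-52, -2]
MUL      -> [104]
PUSH 7   -> [104, 7]
PUSH 5   -> [104, 7, 5]
PUSH -5  -> [104, 7, 5, -5]
SUB      -> [104, 7, 10]
SUB      -> [104, -3]
PUSH -7  -> [104, -3, -7]
DIV      -> [104, 0]
PUSH 10  -> [104, 0, 10]
PUSH -2  -> [104, 0, 10, -2]
MUL      -> [104, 0, -20]
MOD      -> [104, 0]
PUSH -41 -> [104, 0, -41]
PUSH -44 -> [104, 0, -41, -44]
MUL      -> [104, 0, 1804]
PUSH -6  -> [104, 0, 1804, -6]
SUB      -> [104, 0, 1810]
MUL      -> [104, 0]
MUL      -> [0]
PUSH -5  -> [0, -5]
PUSH -2  -> [0, -5, -2]
NEG      -> [0, -5, 2]
PUSH -9  -> [0, -5, 2, -9]
MOD      -> [0, -5, 2]

3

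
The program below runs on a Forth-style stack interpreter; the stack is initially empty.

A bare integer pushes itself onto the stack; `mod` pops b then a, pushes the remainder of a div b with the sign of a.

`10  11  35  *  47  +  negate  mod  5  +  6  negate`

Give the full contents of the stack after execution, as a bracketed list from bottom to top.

[15, -6]

10     -> [10]
11     -> [10, 11]
35     -> [10, 11, 35]
*      -> [10, 385]
47     -> [10, 385, 47]
+      -> [10, 432]
negate -> [10, -432]
mod    -> [10]
5      -> [10, 5]
+      -> [15]
6      -> [15, 6]
negate -> [15, -6]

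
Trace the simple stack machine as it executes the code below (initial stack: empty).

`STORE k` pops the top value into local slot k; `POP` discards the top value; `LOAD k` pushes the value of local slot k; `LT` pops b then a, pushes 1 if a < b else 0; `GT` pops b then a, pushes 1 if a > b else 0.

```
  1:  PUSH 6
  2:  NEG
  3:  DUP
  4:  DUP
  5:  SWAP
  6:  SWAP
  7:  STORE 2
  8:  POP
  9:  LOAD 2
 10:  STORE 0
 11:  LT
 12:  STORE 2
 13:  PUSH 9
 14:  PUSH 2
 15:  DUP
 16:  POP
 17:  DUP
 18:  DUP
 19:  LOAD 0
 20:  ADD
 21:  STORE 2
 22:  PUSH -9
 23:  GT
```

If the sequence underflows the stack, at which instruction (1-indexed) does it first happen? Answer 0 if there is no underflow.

PUSH 6  -> [6]
NEG     -> [-6]
DUP     -> [-6, -6]
DUP     -> [-6, -6, -6]
SWAP    -> [-6, -6, -6]
SWAP    -> [-6, -6, -6]
STORE 2 -> [-6, -6]
POP     -> [-6]
LOAD 2  -> [-6, -6]
STORE 0 -> [-6]
LT  — needs 2 operands, stack has 1 → underflow

11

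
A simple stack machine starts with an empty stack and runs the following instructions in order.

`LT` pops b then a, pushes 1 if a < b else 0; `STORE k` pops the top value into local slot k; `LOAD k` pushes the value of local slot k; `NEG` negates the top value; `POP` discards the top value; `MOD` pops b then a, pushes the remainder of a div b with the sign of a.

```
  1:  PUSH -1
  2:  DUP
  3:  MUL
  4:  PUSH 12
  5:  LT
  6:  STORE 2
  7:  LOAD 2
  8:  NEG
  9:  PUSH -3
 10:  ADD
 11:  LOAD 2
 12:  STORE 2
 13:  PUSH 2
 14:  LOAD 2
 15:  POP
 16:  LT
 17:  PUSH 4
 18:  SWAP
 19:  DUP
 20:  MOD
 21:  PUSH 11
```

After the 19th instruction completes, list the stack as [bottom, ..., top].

PUSH -1  -1
DUP      -1 -1
MUL      1
PUSH 12  1 12
LT       1
STORE 2  (empty)
LOAD 2   1
NEG      -1
PUSH -3  -1 -3
ADD      -4
LOAD 2   -4 1
STORE 2  -4
PUSH 2   -4 2
LOAD 2   -4 2 1
POP      -4 2
LT       1
PUSH 4   1 4
SWAP     4 1
DUP      4 1 1

[4, 1, 1]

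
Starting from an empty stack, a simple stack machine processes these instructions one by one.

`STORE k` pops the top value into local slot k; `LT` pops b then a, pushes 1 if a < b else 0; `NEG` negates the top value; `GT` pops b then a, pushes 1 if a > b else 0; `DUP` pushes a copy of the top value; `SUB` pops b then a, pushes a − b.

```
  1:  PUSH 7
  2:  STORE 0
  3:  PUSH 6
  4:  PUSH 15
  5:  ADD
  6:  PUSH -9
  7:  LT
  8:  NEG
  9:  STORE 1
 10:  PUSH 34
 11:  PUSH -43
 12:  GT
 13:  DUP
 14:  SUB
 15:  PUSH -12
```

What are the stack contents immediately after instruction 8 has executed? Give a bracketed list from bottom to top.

PUSH 7  : 7
STORE 0 : (empty)
PUSH 6  : 6
PUSH 15 : 6 15
ADD     : 21
PUSH -9 : 21 -9
LT      : 0
NEG     : 0

[0]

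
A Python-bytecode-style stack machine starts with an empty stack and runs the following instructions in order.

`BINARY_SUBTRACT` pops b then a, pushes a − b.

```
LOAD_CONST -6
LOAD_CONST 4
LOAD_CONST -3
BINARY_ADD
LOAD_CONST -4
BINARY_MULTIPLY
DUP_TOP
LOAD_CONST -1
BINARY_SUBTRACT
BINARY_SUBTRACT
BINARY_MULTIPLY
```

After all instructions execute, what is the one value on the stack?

LOAD_CONST -6    [-6]
LOAD_CONST 4     [-6, 4]
LOAD_CONST -3    [-6, 4, -3]
BINARY_ADD       [-6, 1]
LOAD_CONST -4    [-6, 1, -4]
BINARY_MULTIPLY  [-6, -4]
DUP_TOP          [-6, -4, -4]
LOAD_CONST -1    [-6, -4, -4, -1]
BINARY_SUBTRACT  [-6, -4, -3]
BINARY_SUBTRACT  [-6, -1]
BINARY_MULTIPLY  [6]

6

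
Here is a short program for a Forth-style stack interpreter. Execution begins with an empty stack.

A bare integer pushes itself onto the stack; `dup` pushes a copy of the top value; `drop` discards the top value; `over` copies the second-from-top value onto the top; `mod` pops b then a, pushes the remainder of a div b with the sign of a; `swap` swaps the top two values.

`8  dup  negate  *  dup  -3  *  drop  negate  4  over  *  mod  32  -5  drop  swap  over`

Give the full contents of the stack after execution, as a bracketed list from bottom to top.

[32, 64, 32]

8      : 8
dup    : 8 8
negate : 8 -8
*      : -64
dup    : -64 -64
-3     : -64 -64 -3
*      : -64 192
drop   : -64
negate : 64
4      : 64 4
over   : 64 4 64
*      : 64 256
mod    : 64
32     : 64 32
-5     : 64 32 -5
drop   : 64 32
swap   : 32 64
over   : 32 64 32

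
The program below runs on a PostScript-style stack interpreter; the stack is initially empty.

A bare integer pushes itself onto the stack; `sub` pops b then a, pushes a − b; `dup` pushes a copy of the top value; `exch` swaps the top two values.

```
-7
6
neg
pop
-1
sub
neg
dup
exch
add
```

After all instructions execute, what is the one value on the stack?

12

-7   -> -7
6    -> -7 6
neg  -> -7 -6
pop  -> -7
-1   -> -7 -1
sub  -> -6
neg  -> 6
dup  -> 6 6
exch -> 6 6
add  -> 12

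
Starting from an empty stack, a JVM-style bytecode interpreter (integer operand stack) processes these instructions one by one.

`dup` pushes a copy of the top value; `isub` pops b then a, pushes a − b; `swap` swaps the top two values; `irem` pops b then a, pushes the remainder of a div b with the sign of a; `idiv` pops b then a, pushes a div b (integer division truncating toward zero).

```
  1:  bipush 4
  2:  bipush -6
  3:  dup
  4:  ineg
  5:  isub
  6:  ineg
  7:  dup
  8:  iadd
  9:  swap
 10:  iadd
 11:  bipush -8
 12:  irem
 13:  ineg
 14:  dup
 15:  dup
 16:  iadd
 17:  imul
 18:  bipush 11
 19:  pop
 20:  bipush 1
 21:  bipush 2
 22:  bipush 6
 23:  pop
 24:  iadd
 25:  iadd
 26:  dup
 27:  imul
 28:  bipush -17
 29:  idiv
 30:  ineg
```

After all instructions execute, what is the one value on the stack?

72

bipush 4    4
bipush -6   4 -6
dup         4 -6 -6
ineg        4 -6 6
isub        4 -12
ineg        4 12
dup         4 12 12
iadd        4 24
swap        24 4
iadd        28
bipush -8   28 -8
irem        4
ineg        -4
dup         -4 -4
dup         -4 -4 -4
iadd        -4 -8
imul        32
bipush 11   32 11
pop         32
bipush 1    32 1
bipush 2    32 1 2
bipush 6    32 1 2 6
pop         32 1 2
iadd        32 3
iadd        35
dup         35 35
imul        1225
bipush -17  1225 -17
idiv        -72
ineg        72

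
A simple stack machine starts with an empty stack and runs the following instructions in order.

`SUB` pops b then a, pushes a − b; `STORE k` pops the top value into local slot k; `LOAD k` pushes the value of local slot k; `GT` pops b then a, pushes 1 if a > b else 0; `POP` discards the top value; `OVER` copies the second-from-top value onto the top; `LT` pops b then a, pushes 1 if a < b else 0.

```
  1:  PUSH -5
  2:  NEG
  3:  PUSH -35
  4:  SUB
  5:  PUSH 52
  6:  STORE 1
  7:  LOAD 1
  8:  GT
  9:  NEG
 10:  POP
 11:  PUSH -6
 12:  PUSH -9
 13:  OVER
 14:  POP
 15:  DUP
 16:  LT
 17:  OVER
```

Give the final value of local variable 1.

52

PUSH -5  -> -5
NEG      -> 5
PUSH -35 -> 5 -35
SUB      -> 40
PUSH 52  -> 40 52
STORE 1  -> 40
LOAD 1   -> 40 52
GT       -> 0
NEG      -> 0
POP      -> (empty)
PUSH -6  -> -6
PUSH -9  -> -6 -9
OVER     -> -6 -9 -6
POP      -> -6 -9
DUP      -> -6 -9 -9
LT       -> -6 0
OVER     -> -6 0 -6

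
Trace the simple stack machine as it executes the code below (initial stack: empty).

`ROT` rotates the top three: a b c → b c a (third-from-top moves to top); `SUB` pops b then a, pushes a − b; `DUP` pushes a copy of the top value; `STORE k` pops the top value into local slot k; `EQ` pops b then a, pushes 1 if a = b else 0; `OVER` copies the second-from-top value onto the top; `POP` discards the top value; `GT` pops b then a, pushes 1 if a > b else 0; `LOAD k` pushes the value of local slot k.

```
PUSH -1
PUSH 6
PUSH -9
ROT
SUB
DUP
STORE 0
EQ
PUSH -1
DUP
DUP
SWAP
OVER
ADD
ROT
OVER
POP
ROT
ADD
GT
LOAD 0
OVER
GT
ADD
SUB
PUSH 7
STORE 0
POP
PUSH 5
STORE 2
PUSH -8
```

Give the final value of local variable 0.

7

PUSH -1 : [-1]
PUSH 6  : [-1, 6]
PUSH -9 : [-1, 6, -9]
ROT     : [6, -9, -1]
SUB     : [6, -8]
DUP     : [6, -8, -8]
STORE 0 : [6, -8]
EQ      : [0]
PUSH -1 : [0, -1]
DUP     : [0, -1, -1]
DUP     : [0, -1, -1, -1]
SWAP    : [0, -1, -1, -1]
OVER    : [0, -1, -1, -1, -1]
ADD     : [0, -1, -1, -2]
ROT     : [0, -1, -2, -1]
OVER    : [0, -1, -2, -1, -2]
POP     : [0, -1, -2, -1]
ROT     : [0, -2, -1, -1]
ADD     : [0, -2, -2]
GT      : [0, 0]
LOAD 0  : [0, 0, -8]
OVER    : [0, 0, -8, 0]
GT      : [0, 0, 0]
ADD     : [0, 0]
SUB     : [0]
PUSH 7  : [0, 7]
STORE 0 : [0]
POP     : []
PUSH 5  : [5]
STORE 2 : []
PUSH -8 : [-8]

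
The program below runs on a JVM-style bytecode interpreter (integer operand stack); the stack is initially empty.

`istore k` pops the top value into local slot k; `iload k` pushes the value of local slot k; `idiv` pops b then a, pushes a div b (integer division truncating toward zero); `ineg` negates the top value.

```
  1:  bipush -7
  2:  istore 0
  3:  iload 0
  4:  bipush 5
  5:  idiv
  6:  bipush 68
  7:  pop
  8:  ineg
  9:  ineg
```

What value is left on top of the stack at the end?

-1

bipush -7 → -7
istore 0  → (empty)
iload 0   → -7
bipush 5  → -7 5
idiv      → -1
bipush 68 → -1 68
pop       → -1
ineg      → 1
ineg      → -1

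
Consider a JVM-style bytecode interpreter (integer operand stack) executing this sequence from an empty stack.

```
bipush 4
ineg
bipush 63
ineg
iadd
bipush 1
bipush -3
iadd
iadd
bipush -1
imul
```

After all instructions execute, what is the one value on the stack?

bipush 4  → [4]
ineg      → [-4]
bipush 63 → [-4, 63]
ineg      → [-4, -63]
iadd      → [-67]
bipush 1  → [-67, 1]
bipush -3 → [-67, 1, -3]
iadd      → [-67, -2]
iadd      → [-69]
bipush -1 → [-69, -1]
imul      → [69]

69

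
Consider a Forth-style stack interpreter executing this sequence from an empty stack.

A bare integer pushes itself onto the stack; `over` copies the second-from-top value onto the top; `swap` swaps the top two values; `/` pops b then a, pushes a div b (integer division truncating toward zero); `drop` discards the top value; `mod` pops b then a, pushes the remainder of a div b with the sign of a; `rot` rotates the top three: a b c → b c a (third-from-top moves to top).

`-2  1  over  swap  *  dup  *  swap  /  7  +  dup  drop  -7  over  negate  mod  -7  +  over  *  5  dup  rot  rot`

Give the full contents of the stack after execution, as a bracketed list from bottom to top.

[5, 5, -45, 5]

-2      -2
1       -2 1
over    -2 1 -2
swap    -2 -2 1
*       -2 -2
dup     -2 -2 -2
*       -2 4
swap    4 -2
/       -2
7       -2 7
+       5
dup     5 5
drop    5
-7      5 -7
over    5 -7 5
negate  5 -7 -5
mod     5 -2
-7      5 -2 -7
+       5 -9
over    5 -9 5
*       5 -45
5       5 -45 5
dup     5 -45 5 5
rot     5 5 5 -45
rot     5 5 -45 5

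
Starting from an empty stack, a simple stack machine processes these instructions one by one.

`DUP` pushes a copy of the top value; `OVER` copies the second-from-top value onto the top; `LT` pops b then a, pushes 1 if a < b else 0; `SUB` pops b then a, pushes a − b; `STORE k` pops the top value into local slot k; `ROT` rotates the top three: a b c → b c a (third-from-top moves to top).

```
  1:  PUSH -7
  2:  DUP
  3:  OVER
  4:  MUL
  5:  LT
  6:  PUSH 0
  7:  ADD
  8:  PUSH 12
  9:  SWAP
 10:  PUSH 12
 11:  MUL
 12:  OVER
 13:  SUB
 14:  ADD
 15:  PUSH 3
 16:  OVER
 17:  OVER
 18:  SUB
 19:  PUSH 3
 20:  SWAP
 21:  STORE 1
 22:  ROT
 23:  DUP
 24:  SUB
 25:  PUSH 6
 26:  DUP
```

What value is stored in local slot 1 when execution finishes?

PUSH -7  [-7]
DUP      [-7, -7]
OVER     [-7, -7, -7]
MUL      [-7, 49]
LT       [1]
PUSH 0   [1, 0]
ADD      [1]
PUSH 12  [1, 12]
SWAP     [12, 1]
PUSH 12  [12, 1, 12]
MUL      [12, 12]
OVER     [12, 12, 12]
SUB      [12, 0]
ADD      [12]
PUSH 3   [12, 3]
OVER     [12, 3, 12]
OVER     [12, 3, 12, 3]
SUB      [12, 3, 9]
PUSH 3   [12, 3, 9, 3]
SWAP     [12, 3, 3, 9]
STORE 1  [12, 3, 3]
ROT      [3, 3, 12]
DUP      [3, 3, 12, 12]
SUB      [3, 3, 0]
PUSH 6   [3, 3, 0, 6]
DUP      [3, 3, 0, 6, 6]

9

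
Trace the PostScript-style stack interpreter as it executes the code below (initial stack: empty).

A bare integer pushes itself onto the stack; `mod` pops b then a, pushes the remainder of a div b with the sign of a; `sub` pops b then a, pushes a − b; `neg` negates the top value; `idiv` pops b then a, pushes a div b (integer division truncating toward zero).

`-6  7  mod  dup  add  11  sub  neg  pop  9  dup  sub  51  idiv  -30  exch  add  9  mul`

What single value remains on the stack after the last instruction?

-270

-6   -> [-6]
7    -> [-6, 7]
mod  -> [-6]
dup  -> [-6, -6]
add  -> [-12]
11   -> [-12, 11]
sub  -> [-23]
neg  -> [23]
pop  -> []
9    -> [9]
dup  -> [9, 9]
sub  -> [0]
51   -> [0, 51]
idiv -> [0]
-30  -> [0, -30]
exch -> [-30, 0]
add  -> [-30]
9    -> [-30, 9]
mul  -> [-270]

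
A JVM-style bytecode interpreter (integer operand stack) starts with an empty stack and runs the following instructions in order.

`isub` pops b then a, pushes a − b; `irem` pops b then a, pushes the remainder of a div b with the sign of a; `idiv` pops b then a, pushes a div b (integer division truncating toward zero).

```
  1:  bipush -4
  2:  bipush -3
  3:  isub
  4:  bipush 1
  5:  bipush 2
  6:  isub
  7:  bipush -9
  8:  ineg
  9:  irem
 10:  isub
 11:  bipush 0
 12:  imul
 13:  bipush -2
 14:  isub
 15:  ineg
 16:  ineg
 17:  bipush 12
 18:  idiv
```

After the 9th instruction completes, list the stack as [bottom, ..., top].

[-1, -1]

bipush -4 -> [-4]
bipush -3 -> [-4, -3]
isub      -> [-1]
bipush 1  -> [-1, 1]
bipush 2  -> [-1, 1, 2]
isub      -> [-1, -1]
bipush -9 -> [-1, -1, -9]
ineg      -> [-1, -1, 9]
irem      -> [-1, -1]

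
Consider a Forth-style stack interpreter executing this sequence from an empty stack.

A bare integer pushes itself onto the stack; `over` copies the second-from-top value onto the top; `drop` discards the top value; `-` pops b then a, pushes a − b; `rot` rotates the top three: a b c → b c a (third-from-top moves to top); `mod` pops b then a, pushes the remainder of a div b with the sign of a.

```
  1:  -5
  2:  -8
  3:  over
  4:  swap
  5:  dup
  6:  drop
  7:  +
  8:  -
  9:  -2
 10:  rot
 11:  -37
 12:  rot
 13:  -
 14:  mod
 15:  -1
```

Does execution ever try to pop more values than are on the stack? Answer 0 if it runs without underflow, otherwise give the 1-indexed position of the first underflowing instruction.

10

-5   -> -5
-8   -> -5 -8
over -> -5 -8 -5
swap -> -5 -5 -8
dup  -> -5 -5 -8 -8
drop -> -5 -5 -8
+    -> -5 -13
-    -> 8
-2   -> 8 -2
rot  — needs 3 operands, stack has 2 → underflow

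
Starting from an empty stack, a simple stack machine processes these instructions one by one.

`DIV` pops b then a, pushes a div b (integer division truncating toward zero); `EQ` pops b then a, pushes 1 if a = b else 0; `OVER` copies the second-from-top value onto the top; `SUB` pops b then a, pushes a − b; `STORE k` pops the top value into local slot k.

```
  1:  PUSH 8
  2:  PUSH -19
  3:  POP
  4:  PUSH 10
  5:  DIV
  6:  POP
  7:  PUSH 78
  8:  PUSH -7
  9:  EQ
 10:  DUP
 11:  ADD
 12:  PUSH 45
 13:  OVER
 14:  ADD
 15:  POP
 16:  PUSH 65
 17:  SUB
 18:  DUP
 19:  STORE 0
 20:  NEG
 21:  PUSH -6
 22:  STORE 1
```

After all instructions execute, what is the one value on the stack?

PUSH 8   : [8]
PUSH -19 : [8, -19]
POP      : [8]
PUSH 10  : [8, 10]
DIV      : [0]
POP      : []
PUSH 78  : [78]
PUSH -7  : [78, -7]
EQ       : [0]
DUP      : [0, 0]
ADD      : [0]
PUSH 45  : [0, 45]
OVER     : [0, 45, 0]
ADD      : [0, 45]
POP      : [0]
PUSH 65  : [0, 65]
SUB      : [-65]
DUP      : [-65, -65]
STORE 0  : [-65]
NEG      : [65]
PUSH -6  : [65, -6]
STORE 1  : [65]

65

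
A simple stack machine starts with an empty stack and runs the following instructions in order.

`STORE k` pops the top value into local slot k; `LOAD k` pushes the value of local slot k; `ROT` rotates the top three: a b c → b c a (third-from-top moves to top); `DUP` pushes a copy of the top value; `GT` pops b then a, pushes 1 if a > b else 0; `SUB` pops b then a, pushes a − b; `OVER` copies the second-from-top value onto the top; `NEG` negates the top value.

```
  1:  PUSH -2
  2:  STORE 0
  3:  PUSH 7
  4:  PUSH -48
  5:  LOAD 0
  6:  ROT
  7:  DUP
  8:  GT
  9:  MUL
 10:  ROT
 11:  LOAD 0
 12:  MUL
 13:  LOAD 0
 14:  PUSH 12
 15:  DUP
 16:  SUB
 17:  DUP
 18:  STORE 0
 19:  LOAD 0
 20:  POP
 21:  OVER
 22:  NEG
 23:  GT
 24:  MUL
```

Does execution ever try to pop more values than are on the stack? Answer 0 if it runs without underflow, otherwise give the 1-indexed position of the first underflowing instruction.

10

PUSH -2  : -2
STORE 0  : (empty)
PUSH 7   : 7
PUSH -48 : 7 -48
LOAD 0   : 7 -48 -2
ROT      : -48 -2 7
DUP      : -48 -2 7 7
GT       : -48 -2 0
MUL      : -48 0
ROT  — needs 3 operands, stack has 2 → underflow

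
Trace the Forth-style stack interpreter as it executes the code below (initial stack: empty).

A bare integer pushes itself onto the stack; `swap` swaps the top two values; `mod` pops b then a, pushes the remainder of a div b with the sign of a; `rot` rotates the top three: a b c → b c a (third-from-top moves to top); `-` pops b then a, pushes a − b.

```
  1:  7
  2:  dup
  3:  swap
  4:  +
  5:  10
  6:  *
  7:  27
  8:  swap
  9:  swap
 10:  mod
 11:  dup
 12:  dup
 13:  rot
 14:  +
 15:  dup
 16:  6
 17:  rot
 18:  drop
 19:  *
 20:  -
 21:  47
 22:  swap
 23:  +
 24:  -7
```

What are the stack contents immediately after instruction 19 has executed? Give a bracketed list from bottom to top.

[5, 60]

7    → [7]
dup  → [7, 7]
swap → [7, 7]
+    → [14]
10   → [14, 10]
*    → [140]
27   → [140, 27]
swap → [27, 140]
swap → [140, 27]
mod  → [5]
dup  → [5, 5]
dup  → [5, 5, 5]
rot  → [5, 5, 5]
+    → [5, 10]
dup  → [5, 10, 10]
6    → [5, 10, 10, 6]
rot  → [5, 10, 6, 10]
drop → [5, 10, 6]
*    → [5, 60]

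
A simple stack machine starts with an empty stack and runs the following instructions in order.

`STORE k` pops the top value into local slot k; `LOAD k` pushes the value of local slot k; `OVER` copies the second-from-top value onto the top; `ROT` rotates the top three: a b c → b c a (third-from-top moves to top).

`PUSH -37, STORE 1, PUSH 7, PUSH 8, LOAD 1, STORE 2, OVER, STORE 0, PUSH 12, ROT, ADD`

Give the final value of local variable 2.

-37

PUSH -37  [-37]
STORE 1   []
PUSH 7    [7]
PUSH 8    [7, 8]
LOAD 1    [7, 8, -37]
STORE 2   [7, 8]
OVER      [7, 8, 7]
STORE 0   [7, 8]
PUSH 12   [7, 8, 12]
ROT       [8, 12, 7]
ADD       [8, 19]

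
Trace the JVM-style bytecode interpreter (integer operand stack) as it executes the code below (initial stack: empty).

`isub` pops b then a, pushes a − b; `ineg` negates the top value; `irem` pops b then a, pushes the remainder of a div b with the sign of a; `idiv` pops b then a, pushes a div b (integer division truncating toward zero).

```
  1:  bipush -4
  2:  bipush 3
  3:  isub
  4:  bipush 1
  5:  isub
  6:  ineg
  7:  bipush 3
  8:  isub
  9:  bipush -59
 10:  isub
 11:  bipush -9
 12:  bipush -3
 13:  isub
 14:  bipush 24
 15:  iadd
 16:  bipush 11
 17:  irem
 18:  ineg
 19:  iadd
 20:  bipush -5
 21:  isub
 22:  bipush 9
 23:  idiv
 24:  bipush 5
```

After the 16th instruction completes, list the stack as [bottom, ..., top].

[64, 18, 11]

bipush -4   [-4]
bipush 3    [-4, 3]
isub        [-7]
bipush 1    [-7, 1]
isub        [-8]
ineg        [8]
bipush 3    [8, 3]
isub        [5]
bipush -59  [5, -59]
isub        [64]
bipush -9   [64, -9]
bipush -3   [64, -9, -3]
isub        [64, -6]
bipush 24   [64, -6, 24]
iadd        [64, 18]
bipush 11   [64, 18, 11]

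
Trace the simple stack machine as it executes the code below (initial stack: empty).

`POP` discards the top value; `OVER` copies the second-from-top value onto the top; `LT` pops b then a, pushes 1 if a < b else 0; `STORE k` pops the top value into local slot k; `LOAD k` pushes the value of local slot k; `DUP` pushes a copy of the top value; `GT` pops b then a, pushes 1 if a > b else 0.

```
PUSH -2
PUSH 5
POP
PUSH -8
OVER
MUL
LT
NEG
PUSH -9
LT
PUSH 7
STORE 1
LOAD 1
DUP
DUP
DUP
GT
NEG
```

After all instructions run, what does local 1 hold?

7

PUSH -2 : [-2]
PUSH 5  : [-2, 5]
POP     : [-2]
PUSH -8 : [-2, -8]
OVER    : [-2, -8, -2]
MUL     : [-2, 16]
LT      : [1]
NEG     : [-1]
PUSH -9 : [-1, -9]
LT      : [0]
PUSH 7  : [0, 7]
STORE 1 : [0]
LOAD 1  : [0, 7]
DUP     : [0, 7, 7]
DUP     : [0, 7, 7, 7]
DUP     : [0, 7, 7, 7, 7]
GT      : [0, 7, 7, 0]
NEG     : [0, 7, 7, 0]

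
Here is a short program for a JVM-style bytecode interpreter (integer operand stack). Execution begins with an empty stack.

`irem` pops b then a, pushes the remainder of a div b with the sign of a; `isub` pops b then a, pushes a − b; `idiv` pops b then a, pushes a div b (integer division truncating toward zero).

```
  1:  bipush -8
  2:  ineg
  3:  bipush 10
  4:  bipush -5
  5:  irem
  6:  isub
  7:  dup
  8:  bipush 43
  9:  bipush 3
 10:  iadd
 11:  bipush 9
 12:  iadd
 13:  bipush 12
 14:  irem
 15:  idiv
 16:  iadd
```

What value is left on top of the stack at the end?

9

bipush -8 → [-8]
ineg      → [8]
bipush 10 → [8, 10]
bipush -5 → [8, 10, -5]
irem      → [8, 0]
isub      → [8]
dup       → [8, 8]
bipush 43 → [8, 8, 43]
bipush 3  → [8, 8, 43, 3]
iadd      → [8, 8, 46]
bipush 9  → [8, 8, 46, 9]
iadd      → [8, 8, 55]
bipush 12 → [8, 8, 55, 12]
irem      → [8, 8, 7]
idiv      → [8, 1]
iadd      → [9]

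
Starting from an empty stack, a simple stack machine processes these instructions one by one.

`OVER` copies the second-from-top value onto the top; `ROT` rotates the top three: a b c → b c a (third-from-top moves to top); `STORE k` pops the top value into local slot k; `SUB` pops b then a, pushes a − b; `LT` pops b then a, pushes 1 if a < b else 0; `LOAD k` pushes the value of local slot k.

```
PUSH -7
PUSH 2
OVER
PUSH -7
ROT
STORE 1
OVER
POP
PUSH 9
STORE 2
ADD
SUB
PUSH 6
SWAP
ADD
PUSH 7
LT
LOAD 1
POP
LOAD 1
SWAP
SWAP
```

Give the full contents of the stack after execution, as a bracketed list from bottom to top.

[0, 2]

PUSH -7  [-7]
PUSH 2   [-7, 2]
OVER     [-7, 2, -7]
PUSH -7  [-7, 2, -7, -7]
ROT      [-7, -7, -7, 2]
STORE 1  [-7, -7, -7]
OVER     [-7, -7, -7, -7]
POP      [-7, -7, -7]
PUSH 9   [-7, -7, -7, 9]
STORE 2  [-7, -7, -7]
ADD      [-7, -14]
SUB      [7]
PUSH 6   [7, 6]
SWAP     [6, 7]
ADD      [13]
PUSH 7   [13, 7]
LT       [0]
LOAD 1   [0, 2]
POP      [0]
LOAD 1   [0, 2]
SWAP     [2, 0]
SWAP     [0, 2]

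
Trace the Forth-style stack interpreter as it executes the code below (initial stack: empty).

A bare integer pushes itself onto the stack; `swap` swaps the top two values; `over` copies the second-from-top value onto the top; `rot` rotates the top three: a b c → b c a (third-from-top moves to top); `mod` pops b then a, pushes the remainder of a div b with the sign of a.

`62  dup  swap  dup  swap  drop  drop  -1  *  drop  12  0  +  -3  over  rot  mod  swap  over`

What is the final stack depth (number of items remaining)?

3

62    [62]
dup   [62, 62]
swap  [62, 62]
dup   [62, 62, 62]
swap  [62, 62, 62]
drop  [62, 62]
drop  [62]
-1    [62, -1]
*     [-62]
drop  []
12    [12]
0     [12, 0]
+     [12]
-3    [12, -3]
over  [12, -3, 12]
rot   [-3, 12, 12]
mod   [-3, 0]
swap  [0, -3]
over  [0, -3, 0]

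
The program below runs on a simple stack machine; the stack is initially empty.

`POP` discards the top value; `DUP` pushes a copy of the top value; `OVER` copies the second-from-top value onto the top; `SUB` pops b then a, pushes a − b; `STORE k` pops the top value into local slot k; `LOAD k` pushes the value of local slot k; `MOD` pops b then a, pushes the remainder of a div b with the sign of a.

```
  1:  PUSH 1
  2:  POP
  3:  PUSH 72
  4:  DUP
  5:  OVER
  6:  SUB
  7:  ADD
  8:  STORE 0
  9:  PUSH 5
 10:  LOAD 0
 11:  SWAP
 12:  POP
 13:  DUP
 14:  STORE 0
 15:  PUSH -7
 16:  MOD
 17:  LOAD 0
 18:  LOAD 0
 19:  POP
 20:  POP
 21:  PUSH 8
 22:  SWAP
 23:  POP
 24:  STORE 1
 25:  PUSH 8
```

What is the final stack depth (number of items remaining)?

1

PUSH 1  : [1]
POP     : []
PUSH 72 : [72]
DUP     : [72, 72]
OVER    : [72, 72, 72]
SUB     : [72, 0]
ADD     : [72]
STORE 0 : []
PUSH 5  : [5]
LOAD 0  : [5, 72]
SWAP    : [72, 5]
POP     : [72]
DUP     : [72, 72]
STORE 0 : [72]
PUSH -7 : [72, -7]
MOD     : [2]
LOAD 0  : [2, 72]
LOAD 0  : [2, 72, 72]
POP     : [2, 72]
POP     : [2]
PUSH 8  : [2, 8]
SWAP    : [8, 2]
POP     : [8]
STORE 1 : []
PUSH 8  : [8]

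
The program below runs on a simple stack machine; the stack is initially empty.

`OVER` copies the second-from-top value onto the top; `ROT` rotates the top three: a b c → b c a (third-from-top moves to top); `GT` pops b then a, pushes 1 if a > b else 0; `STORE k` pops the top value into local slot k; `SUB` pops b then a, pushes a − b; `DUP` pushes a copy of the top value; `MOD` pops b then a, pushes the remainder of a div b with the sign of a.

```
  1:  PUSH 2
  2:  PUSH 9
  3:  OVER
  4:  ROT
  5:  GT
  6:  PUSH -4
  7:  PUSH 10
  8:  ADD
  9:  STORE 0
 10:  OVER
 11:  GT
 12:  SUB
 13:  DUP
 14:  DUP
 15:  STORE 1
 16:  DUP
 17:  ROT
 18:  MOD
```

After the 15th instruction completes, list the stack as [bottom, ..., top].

PUSH 2  -> [2]
PUSH 9  -> [2, 9]
OVER    -> [2, 9, 2]
ROT     -> [9, 2, 2]
GT      -> [9, 0]
PUSH -4 -> [9, 0, -4]
PUSH 10 -> [9, 0, -4, 10]
ADD     -> [9, 0, 6]
STORE 0 -> [9, 0]
OVER    -> [9, 0, 9]
GT      -> [9, 0]
SUB     -> [9]
DUP     -> [9, 9]
DUP     -> [9, 9, 9]
STORE 1 -> [9, 9]

[9, 9]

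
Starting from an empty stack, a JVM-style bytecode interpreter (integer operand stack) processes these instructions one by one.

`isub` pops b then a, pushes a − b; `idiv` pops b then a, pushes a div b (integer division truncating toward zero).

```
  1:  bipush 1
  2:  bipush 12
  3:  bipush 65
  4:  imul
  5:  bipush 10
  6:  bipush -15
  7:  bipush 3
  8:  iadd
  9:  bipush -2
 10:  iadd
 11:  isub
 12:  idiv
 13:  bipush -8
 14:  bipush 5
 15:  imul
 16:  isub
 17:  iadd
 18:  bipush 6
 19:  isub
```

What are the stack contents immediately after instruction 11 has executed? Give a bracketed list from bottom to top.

[1, 780, 24]

bipush 1   : [1]
bipush 12  : [1, 12]
bipush 65  : [1, 12, 65]
imul       : [1, 780]
bipush 10  : [1, 780, 10]
bipush -15 : [1, 780, 10, -15]
bipush 3   : [1, 780, 10, -15, 3]
iadd       : [1, 780, 10, -12]
bipush -2  : [1, 780, 10, -12, -2]
iadd       : [1, 780, 10, -14]
isub       : [1, 780, 24]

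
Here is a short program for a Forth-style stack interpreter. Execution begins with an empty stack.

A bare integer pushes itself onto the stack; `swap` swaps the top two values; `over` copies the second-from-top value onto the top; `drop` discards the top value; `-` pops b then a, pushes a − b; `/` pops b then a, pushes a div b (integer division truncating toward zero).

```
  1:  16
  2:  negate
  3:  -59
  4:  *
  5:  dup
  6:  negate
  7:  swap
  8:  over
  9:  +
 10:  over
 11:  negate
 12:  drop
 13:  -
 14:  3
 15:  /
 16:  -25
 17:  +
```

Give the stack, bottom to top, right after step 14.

[-944, 3]

16     → 16
negate → -16
-59    → -16 -59
*      → 944
dup    → 944 944
negate → 944 -944
swap   → -944 944
over   → -944 944 -944
+      → -944 0
over   → -944 0 -944
negate → -944 0 944
drop   → -944 0
-      → -944
3      → -944 3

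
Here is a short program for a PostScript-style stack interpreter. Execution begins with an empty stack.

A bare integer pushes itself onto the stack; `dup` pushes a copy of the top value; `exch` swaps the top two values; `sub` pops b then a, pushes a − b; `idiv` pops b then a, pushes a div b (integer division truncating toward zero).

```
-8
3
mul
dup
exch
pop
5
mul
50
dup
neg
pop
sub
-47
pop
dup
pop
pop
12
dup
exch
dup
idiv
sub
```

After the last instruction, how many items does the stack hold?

-8   -> [-8]
3    -> [-8, 3]
mul  -> [-24]
dup  -> [-24, -24]
exch -> [-24, -24]
pop  -> [-24]
5    -> [-24, 5]
mul  -> [-120]
50   -> [-120, 50]
dup  -> [-120, 50, 50]
neg  -> [-120, 50, -50]
pop  -> [-120, 50]
sub  -> [-170]
-47  -> [-170, -47]
pop  -> [-170]
dup  -> [-170, -170]
pop  -> [-170]
pop  -> []
12   -> [12]
dup  -> [12, 12]
exch -> [12, 12]
dup  -> [12, 12, 12]
idiv -> [12, 1]
sub  -> [11]

1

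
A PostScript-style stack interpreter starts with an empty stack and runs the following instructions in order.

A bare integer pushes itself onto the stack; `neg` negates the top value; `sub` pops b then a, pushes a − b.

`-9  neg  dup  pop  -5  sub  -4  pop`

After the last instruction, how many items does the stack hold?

-9  : [-9]
neg : [9]
dup : [9, 9]
pop : [9]
-5  : [9, -5]
sub : [14]
-4  : [14, -4]
pop : [14]

1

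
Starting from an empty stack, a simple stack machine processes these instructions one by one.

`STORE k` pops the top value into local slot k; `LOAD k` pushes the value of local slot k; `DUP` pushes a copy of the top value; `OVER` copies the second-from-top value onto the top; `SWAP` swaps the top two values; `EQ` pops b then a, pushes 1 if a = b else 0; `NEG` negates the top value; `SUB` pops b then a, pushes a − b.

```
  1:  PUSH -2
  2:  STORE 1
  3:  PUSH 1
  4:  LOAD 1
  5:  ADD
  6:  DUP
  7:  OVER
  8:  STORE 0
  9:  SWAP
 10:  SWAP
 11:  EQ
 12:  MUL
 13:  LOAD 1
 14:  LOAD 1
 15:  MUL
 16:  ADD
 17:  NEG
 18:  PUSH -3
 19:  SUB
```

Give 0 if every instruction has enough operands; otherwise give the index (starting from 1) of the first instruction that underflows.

PUSH -2 → -2
STORE 1 → (empty)
PUSH 1  → 1
LOAD 1  → 1 -2
ADD     → -1
DUP     → -1 -1
OVER    → -1 -1 -1
STORE 0 → -1 -1
SWAP    → -1 -1
SWAP    → -1 -1
EQ      → 1
MUL  — needs 2 operands, stack has 1 → underflow

12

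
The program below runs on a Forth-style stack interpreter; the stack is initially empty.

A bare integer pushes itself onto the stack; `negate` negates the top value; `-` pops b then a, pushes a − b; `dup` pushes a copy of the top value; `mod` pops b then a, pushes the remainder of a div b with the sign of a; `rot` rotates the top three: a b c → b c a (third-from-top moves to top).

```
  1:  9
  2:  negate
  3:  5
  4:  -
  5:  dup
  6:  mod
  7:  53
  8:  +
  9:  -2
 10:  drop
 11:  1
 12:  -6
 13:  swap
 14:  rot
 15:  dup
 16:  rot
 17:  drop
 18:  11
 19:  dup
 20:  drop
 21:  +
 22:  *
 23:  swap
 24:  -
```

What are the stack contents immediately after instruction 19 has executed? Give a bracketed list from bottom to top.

9      -> 9
negate -> -9
5      -> -9 5
-      -> -14
dup    -> -14 -14
mod    -> 0
53     -> 0 53
+      -> 53
-2     -> 53 -2
drop   -> 53
1      -> 53 1
-6     -> 53 1 -6
swap   -> 53 -6 1
rot    -> -6 1 53
dup    -> -6 1 53 53
rot    -> -6 53 53 1
drop   -> -6 53 53
11     -> -6 53 53 11
dup    -> -6 53 53 11 11

[-6, 53, 53, 11, 11]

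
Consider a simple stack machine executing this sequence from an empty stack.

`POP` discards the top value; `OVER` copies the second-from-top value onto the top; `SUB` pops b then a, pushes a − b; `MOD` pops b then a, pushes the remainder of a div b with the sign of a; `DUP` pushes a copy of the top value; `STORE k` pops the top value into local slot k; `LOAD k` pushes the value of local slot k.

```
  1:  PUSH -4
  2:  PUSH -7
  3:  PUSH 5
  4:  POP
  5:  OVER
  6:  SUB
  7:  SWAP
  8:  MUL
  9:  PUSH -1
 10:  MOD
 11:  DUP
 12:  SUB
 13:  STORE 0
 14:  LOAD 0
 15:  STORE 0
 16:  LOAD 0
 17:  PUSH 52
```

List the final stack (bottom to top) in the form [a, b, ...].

[0, 52]

PUSH -4 -> -4
PUSH -7 -> -4 -7
PUSH 5  -> -4 -7 5
POP     -> -4 -7
OVER    -> -4 -7 -4
SUB     -> -4 -3
SWAP    -> -3 -4
MUL     -> 12
PUSH -1 -> 12 -1
MOD     -> 0
DUP     -> 0 0
SUB     -> 0
STORE 0 -> (empty)
LOAD 0  -> 0
STORE 0 -> (empty)
LOAD 0  -> 0
PUSH 52 -> 0 52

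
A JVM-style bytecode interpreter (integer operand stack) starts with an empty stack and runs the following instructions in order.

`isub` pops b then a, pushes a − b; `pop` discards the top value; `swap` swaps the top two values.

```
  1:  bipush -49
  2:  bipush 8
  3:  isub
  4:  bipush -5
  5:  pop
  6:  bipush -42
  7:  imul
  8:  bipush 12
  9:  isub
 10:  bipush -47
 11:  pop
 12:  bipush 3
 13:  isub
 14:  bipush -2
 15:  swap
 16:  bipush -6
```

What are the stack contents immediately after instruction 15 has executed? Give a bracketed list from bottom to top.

[-2, 2379]

bipush -49 -> -49
bipush 8   -> -49 8
isub       -> -57
bipush -5  -> -57 -5
pop        -> -57
bipush -42 -> -57 -42
imul       -> 2394
bipush 12  -> 2394 12
isub       -> 2382
bipush -47 -> 2382 -47
pop        -> 2382
bipush 3   -> 2382 3
isub       -> 2379
bipush -2  -> 2379 -2
swap       -> -2 2379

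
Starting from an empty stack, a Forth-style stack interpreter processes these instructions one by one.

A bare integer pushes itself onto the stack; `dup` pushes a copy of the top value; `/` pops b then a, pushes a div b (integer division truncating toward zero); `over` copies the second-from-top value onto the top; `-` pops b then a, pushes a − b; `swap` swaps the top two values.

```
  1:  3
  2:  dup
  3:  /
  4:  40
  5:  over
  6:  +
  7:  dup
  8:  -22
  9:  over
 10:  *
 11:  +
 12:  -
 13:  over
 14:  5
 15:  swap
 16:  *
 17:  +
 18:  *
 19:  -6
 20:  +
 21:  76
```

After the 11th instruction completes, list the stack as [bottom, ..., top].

3    → [3]
dup  → [3, 3]
/    → [1]
40   → [1, 40]
over → [1, 40, 1]
+    → [1, 41]
dup  → [1, 41, 41]
-22  → [1, 41, 41, -22]
over → [1, 41, 41, -22, 41]
*    → [1, 41, 41, -902]
+    → [1, 41, -861]

[1, 41, -861]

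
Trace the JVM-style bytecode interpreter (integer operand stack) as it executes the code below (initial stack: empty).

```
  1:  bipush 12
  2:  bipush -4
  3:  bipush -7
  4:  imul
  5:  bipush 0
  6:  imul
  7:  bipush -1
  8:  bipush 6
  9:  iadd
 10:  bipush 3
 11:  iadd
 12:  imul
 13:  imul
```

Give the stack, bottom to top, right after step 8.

bipush 12  [12]
bipush -4  [12, -4]
bipush -7  [12, -4, -7]
imul       [12, 28]
bipush 0   [12, 28, 0]
imul       [12, 0]
bipush -1  [12, 0, -1]
bipush 6   [12, 0, -1, 6]

[12, 0, -1, 6]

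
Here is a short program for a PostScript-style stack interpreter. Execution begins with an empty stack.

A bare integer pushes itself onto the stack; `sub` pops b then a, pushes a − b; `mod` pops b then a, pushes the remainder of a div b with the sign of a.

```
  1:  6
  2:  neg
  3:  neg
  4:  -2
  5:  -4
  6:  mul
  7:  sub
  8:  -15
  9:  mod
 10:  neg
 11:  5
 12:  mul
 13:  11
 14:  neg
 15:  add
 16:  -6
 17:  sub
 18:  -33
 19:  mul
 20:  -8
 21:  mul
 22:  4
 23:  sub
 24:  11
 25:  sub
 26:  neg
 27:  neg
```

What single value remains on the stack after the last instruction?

1305

6   -> [6]
neg -> [-6]
neg -> [6]
-2  -> [6, -2]
-4  -> [6, -2, -4]
mul -> [6, 8]
sub -> [-2]
-15 -> [-2, -15]
mod -> [-2]
neg -> [2]
5   -> [2, 5]
mul -> [10]
11  -> [10, 11]
neg -> [10, -11]
add -> [-1]
-6  -> [-1, -6]
sub -> [5]
-33 -> [5, -33]
mul -> [-165]
-8  -> [-165, -8]
mul -> [1320]
4   -> [1320, 4]
sub -> [1316]
11  -> [1316, 11]
sub -> [1305]
neg -> [-1305]
neg -> [1305]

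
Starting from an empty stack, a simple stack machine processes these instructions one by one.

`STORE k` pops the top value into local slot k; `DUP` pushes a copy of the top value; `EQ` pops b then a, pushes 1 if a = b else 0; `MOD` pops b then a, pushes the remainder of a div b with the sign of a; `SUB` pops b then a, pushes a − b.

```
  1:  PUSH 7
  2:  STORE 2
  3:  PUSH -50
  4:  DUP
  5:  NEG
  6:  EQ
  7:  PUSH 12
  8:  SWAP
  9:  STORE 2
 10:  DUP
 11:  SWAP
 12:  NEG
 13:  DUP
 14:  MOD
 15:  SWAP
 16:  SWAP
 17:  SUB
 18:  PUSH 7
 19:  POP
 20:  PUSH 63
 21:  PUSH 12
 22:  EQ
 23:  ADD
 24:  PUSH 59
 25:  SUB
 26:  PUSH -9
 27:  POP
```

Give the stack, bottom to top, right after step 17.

[12]

PUSH 7   -> 7
STORE 2  -> (empty)
PUSH -50 -> -50
DUP      -> -50 -50
NEG      -> -50 50
EQ       -> 0
PUSH 12  -> 0 12
SWAP     -> 12 0
STORE 2  -> 12
DUP      -> 12 12
SWAP     -> 12 12
NEG      -> 12 -12
DUP      -> 12 -12 -12
MOD      -> 12 0
SWAP     -> 0 12
SWAP     -> 12 0
SUB      -> 12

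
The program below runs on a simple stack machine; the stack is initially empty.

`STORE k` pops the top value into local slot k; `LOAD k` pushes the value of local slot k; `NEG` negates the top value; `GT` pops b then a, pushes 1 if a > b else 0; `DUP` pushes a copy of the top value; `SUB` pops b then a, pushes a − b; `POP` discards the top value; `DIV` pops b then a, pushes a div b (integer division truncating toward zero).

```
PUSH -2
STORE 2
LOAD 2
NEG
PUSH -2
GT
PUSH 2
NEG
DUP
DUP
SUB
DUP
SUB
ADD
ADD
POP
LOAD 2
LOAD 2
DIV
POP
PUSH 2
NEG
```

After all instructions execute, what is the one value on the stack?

PUSH -2 : [-2]
STORE 2 : []
LOAD 2  : [-2]
NEG     : [2]
PUSH -2 : [2, -2]
GT      : [1]
PUSH 2  : [1, 2]
NEG     : [1, -2]
DUP     : [1, -2, -2]
DUP     : [1, -2, -2, -2]
SUB     : [1, -2, 0]
DUP     : [1, -2, 0, 0]
SUB     : [1, -2, 0]
ADD     : [1, -2]
ADD     : [-1]
POP     : []
LOAD 2  : [-2]
LOAD 2  : [-2, -2]
DIV     : [1]
POP     : []
PUSH 2  : [2]
NEG     : [-2]

-2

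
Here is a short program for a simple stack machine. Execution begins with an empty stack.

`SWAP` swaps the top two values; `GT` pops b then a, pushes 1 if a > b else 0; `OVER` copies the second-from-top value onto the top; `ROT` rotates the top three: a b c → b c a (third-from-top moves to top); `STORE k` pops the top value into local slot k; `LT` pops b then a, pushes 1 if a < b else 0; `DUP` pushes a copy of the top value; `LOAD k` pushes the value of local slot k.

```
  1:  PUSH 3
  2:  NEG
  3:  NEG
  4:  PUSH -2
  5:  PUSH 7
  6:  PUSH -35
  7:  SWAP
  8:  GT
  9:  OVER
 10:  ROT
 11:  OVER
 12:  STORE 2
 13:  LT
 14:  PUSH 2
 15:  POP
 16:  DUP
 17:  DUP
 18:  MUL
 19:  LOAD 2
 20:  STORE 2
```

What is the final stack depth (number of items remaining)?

4

PUSH 3   -> 3
NEG      -> -3
NEG      -> 3
PUSH -2  -> 3 -2
PUSH 7   -> 3 -2 7
PUSH -35 -> 3 -2 7 -35
SWAP     -> 3 -2 -35 7
GT       -> 3 -2 0
OVER     -> 3 -2 0 -2
ROT      -> 3 0 -2 -2
OVER     -> 3 0 -2 -2 -2
STORE 2  -> 3 0 -2 -2
LT       -> 3 0 0
PUSH 2   -> 3 0 0 2
POP      -> 3 0 0
DUP      -> 3 0 0 0
DUP      -> 3 0 0 0 0
MUL      -> 3 0 0 0
LOAD 2   -> 3 0 0 0 -2
STORE 2  -> 3 0 0 0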